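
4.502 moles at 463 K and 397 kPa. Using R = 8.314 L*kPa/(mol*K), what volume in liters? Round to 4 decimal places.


PV = nRT, solve for V = nRT / P.
nRT = 4.502 * 8.314 * 463 = 17329.9178
V = 17329.9178 / 397
V = 43.65218589 L, rounded to 4 dp:

43.6522 L


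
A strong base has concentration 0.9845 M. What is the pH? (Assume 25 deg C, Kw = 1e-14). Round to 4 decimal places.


A strong base dissociates completely, so [OH-] equals the given concentration.
pOH = -log10([OH-]) = -log10(0.9845) = 0.006784
pH = 14 - pOH = 14 - 0.006784
pH = 13.993216, rounded to 4 dp:

13.9932


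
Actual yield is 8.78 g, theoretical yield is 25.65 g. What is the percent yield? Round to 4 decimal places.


% yield = 100 * actual / theoretical
% yield = 100 * 8.78 / 25.65
% yield = 34.23001949 %, rounded to 4 dp:

34.2300 %


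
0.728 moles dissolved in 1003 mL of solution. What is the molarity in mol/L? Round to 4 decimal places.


Convert volume to liters: V_L = V_mL / 1000.
V_L = 1003 / 1000 = 1.003 L
M = n / V_L = 0.728 / 1.003
M = 0.72582253 mol/L, rounded to 4 dp:

0.7258 mol/L


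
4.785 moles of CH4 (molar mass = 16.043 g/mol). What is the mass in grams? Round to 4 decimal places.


mass = n * M
mass = 4.785 * 16.043
mass = 76.765755 g, rounded to 4 dp:

76.7658 g


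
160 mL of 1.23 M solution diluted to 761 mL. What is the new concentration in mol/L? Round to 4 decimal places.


Dilution: M1*V1 = M2*V2, solve for M2.
M2 = M1*V1 / V2
M2 = 1.23 * 160 / 761
M2 = 196.8 / 761
M2 = 0.2586071 mol/L, rounded to 4 dp:

0.2586 mol/L


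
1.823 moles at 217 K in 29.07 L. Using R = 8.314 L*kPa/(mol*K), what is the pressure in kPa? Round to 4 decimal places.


PV = nRT, solve for P = nRT / V.
nRT = 1.823 * 8.314 * 217 = 3288.9436
P = 3288.9436 / 29.07
P = 113.13875473 kPa, rounded to 4 dp:

113.1388 kPa


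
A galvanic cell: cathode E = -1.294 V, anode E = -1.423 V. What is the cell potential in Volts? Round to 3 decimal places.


Standard cell potential: E_cell = E_cathode - E_anode.
E_cell = -1.294 - (-1.423)
E_cell = 0.129 V, rounded to 3 dp:

0.129 V


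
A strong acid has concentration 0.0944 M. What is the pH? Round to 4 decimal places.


A strong acid dissociates completely, so [H+] equals the given concentration.
pH = -log10([H+]) = -log10(0.0944)
pH = 1.02502801, rounded to 4 dp:

1.0250


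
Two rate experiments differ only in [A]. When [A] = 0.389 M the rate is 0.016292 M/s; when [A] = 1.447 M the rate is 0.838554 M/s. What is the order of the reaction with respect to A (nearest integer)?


Rate is proportional to [A]^n, so rate2/rate1 = ([A]2/[A]1)^n. Take logs to solve for n.
rate2/rate1 = 0.838554 / 0.016292 = 51.4703
[A]2/[A]1 = 1.447 / 0.389 = 3.7198
n = ln(51.4703) / ln(3.7198) = 3.0
Nearest integer order:

3


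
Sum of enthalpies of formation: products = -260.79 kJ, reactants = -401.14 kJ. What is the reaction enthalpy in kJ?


dH_rxn = sum(dH_f products) - sum(dH_f reactants)
dH_rxn = -260.79 - (-401.14)
dH_rxn = 140.35 kJ:

140.35 kJ


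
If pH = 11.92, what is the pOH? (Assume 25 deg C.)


At 25 deg C, pH + pOH = 14.
pOH = 14 - pH = 14 - 11.92
pOH = 2.08:

2.08


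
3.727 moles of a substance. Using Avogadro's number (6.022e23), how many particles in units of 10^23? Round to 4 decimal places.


N = n * NA, then divide by 1e23 for the requested units.
N / 1e23 = n * 6.022
N / 1e23 = 3.727 * 6.022
N / 1e23 = 22.443994, rounded to 4 dp:

22.4440


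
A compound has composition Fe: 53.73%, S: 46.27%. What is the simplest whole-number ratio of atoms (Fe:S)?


Assume 100 g of compound, divide each mass% by atomic mass to get moles, then normalize by the smallest to get a raw atom ratio.
Moles per 100 g: Fe: 53.73/55.845 = 0.9621, S: 46.27/32.065 = 1.443
Raw ratio (divide by min = 0.9621): Fe: 1.0, S: 1.5
Multiply by 2 to clear fractions: Fe: 2.0 ~= 2, S: 3.0 ~= 3
Reduce by GCD to get the simplest whole-number ratio:

2:3


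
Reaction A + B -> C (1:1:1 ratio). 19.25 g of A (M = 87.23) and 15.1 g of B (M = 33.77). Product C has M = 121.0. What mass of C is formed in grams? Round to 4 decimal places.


Find moles of each reactant; the smaller value is the limiting reagent in a 1:1:1 reaction, so moles_C equals moles of the limiter.
n_A = mass_A / M_A = 19.25 / 87.23 = 0.220681 mol
n_B = mass_B / M_B = 15.1 / 33.77 = 0.447142 mol
Limiting reagent: A (smaller), n_limiting = 0.220681 mol
mass_C = n_limiting * M_C = 0.220681 * 121.0
mass_C = 26.702401 g, rounded to 4 dp:

26.7024 g


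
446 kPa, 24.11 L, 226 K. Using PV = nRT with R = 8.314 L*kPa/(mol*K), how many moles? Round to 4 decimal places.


PV = nRT, solve for n = PV / (RT).
PV = 446 * 24.11 = 10753.06
RT = 8.314 * 226 = 1878.964
n = 10753.06 / 1878.964
n = 5.72286643 mol, rounded to 4 dp:

5.7229 mol


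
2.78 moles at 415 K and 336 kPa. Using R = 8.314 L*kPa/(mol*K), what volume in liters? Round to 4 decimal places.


PV = nRT, solve for V = nRT / P.
nRT = 2.78 * 8.314 * 415 = 9591.8618
V = 9591.8618 / 336
V = 28.54720774 L, rounded to 4 dp:

28.5472 L


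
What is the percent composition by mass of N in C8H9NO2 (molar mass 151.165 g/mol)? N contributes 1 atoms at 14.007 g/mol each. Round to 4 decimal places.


pct = 100 * (n_elem * M_elem) / M_total
mass_contribution = 1 * 14.007 = 14.007 g/mol
pct = 100 * 14.007 / 151.165
pct = 9.2660338 %, rounded to 4 dp:

9.2660 %


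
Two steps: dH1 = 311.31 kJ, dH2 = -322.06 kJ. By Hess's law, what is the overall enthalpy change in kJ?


Hess's law: enthalpy is a state function, so add the step enthalpies.
dH_total = dH1 + dH2 = 311.31 + (-322.06)
dH_total = -10.75 kJ:

-10.75 kJ


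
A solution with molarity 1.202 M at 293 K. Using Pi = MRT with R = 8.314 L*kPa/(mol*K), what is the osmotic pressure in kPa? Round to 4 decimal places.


Osmotic pressure (van't Hoff): Pi = M*R*T.
RT = 8.314 * 293 = 2436.002
Pi = 1.202 * 2436.002
Pi = 2928.074404 kPa, rounded to 4 dp:

2928.0744 kPa


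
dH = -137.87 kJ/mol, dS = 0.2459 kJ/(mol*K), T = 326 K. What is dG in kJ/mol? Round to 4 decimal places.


Gibbs: dG = dH - T*dS (consistent units, dS already in kJ/(mol*K)).
T*dS = 326 * 0.2459 = 80.1634
dG = -137.87 - (80.1634)
dG = -218.0334 kJ/mol, rounded to 4 dp:

-218.0334 kJ/mol


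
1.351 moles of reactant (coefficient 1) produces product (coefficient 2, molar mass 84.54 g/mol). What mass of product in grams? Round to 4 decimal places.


Use the coefficient ratio to convert reactant moles to product moles, then multiply by the product's molar mass.
moles_P = moles_R * (coeff_P / coeff_R) = 1.351 * (2/1) = 2.702
mass_P = moles_P * M_P = 2.702 * 84.54
mass_P = 228.42708 g, rounded to 4 dp:

228.4271 g


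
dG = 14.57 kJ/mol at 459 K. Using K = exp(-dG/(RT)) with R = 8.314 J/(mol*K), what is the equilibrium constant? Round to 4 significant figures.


dG is in kJ/mol; multiply by 1000 to match R in J/(mol*K).
RT = 8.314 * 459 = 3816.126 J/mol
exponent = -dG*1000 / (RT) = -(14.57*1000) / 3816.126 = -3.81800811
K = exp(-3.81800811)
K = 0.021971522, rounded to 4 significant figures:

0.02197


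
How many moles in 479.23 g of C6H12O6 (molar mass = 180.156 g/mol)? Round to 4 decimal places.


n = mass / M
n = 479.23 / 180.156
n = 2.66008348 mol, rounded to 4 dp:

2.6601 mol


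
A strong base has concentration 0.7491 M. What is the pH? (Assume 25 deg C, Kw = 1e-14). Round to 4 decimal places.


A strong base dissociates completely, so [OH-] equals the given concentration.
pOH = -log10([OH-]) = -log10(0.7491) = 0.12546
pH = 14 - pOH = 14 - 0.12546
pH = 13.87454, rounded to 4 dp:

13.8745


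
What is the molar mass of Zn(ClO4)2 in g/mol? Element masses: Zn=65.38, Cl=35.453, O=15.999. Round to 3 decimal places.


M = sum(count * atomic_mass) over atoms.
M = 1*65.38 + 2*35.453 + 8*15.999
M = 65.38 + 70.906 + 127.992
M = 264.278 g/mol, rounded to 3 dp:

264.278 g/mol


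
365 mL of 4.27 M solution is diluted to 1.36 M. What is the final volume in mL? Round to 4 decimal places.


Dilution: M1*V1 = M2*V2, solve for V2.
V2 = M1*V1 / M2
V2 = 4.27 * 365 / 1.36
V2 = 1558.55 / 1.36
V2 = 1145.99264706 mL, rounded to 4 dp:

1145.9926 mL


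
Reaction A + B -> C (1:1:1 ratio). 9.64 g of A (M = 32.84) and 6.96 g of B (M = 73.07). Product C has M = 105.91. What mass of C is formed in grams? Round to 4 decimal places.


Find moles of each reactant; the smaller value is the limiting reagent in a 1:1:1 reaction, so moles_C equals moles of the limiter.
n_A = mass_A / M_A = 9.64 / 32.84 = 0.293544 mol
n_B = mass_B / M_B = 6.96 / 73.07 = 0.095251 mol
Limiting reagent: B (smaller), n_limiting = 0.095251 mol
mass_C = n_limiting * M_C = 0.095251 * 105.91
mass_C = 10.08803341 g, rounded to 4 dp:

10.0880 g


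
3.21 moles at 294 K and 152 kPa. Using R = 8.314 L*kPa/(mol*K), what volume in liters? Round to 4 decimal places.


PV = nRT, solve for V = nRT / P.
nRT = 3.21 * 8.314 * 294 = 7846.2544
V = 7846.2544 / 152
V = 51.62009474 L, rounded to 4 dp:

51.6201 L


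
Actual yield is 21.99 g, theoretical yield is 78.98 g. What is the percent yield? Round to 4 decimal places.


% yield = 100 * actual / theoretical
% yield = 100 * 21.99 / 78.98
% yield = 27.84249177 %, rounded to 4 dp:

27.8425 %


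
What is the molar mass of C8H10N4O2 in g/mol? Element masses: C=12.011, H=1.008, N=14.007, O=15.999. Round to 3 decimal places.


M = sum(count * atomic_mass) over atoms.
M = 8*12.011 + 10*1.008 + 4*14.007 + 2*15.999
M = 96.088 + 10.08 + 56.028 + 31.998
M = 194.194 g/mol, rounded to 3 dp:

194.194 g/mol


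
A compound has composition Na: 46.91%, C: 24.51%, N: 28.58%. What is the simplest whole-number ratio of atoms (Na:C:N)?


Assume 100 g of compound, divide each mass% by atomic mass to get moles, then normalize by the smallest to get a raw atom ratio.
Moles per 100 g: Na: 46.91/22.99 = 2.0405, C: 24.51/12.011 = 2.0406, N: 28.58/14.007 = 2.0404
Raw ratio (divide by min = 2.0404): Na: 1.0, C: 1.0, N: 1.0
Multiply by 1 to clear fractions: Na: 1.0 ~= 1, C: 1.0 ~= 1, N: 1.0 ~= 1
Reduce by GCD to get the simplest whole-number ratio:

1:1:1


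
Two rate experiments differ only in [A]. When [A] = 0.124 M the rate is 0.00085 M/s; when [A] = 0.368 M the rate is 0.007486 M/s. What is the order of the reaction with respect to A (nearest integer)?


Rate is proportional to [A]^n, so rate2/rate1 = ([A]2/[A]1)^n. Take logs to solve for n.
rate2/rate1 = 0.007486 / 0.00085 = 8.8071
[A]2/[A]1 = 0.368 / 0.124 = 2.9677
n = ln(8.8071) / ln(2.9677) = 2.0
Nearest integer order:

2


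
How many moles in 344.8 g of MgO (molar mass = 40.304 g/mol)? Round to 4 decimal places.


n = mass / M
n = 344.8 / 40.304
n = 8.55498214 mol, rounded to 4 dp:

8.5550 mol


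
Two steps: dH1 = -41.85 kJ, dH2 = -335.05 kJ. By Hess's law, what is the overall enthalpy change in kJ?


Hess's law: enthalpy is a state function, so add the step enthalpies.
dH_total = dH1 + dH2 = -41.85 + (-335.05)
dH_total = -376.9 kJ:

-376.90 kJ


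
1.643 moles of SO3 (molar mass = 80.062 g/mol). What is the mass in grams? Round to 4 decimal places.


mass = n * M
mass = 1.643 * 80.062
mass = 131.541866 g, rounded to 4 dp:

131.5419 g


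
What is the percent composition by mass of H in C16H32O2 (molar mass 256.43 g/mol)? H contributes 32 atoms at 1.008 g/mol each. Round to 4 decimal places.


pct = 100 * (n_elem * M_elem) / M_total
mass_contribution = 32 * 1.008 = 32.256 g/mol
pct = 100 * 32.256 / 256.43
pct = 12.57887143 %, rounded to 4 dp:

12.5789 %


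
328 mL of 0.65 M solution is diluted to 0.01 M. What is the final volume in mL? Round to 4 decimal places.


Dilution: M1*V1 = M2*V2, solve for V2.
V2 = M1*V1 / M2
V2 = 0.65 * 328 / 0.01
V2 = 213.2 / 0.01
V2 = 21320.0 mL, rounded to 4 dp:

21320.0000 mL


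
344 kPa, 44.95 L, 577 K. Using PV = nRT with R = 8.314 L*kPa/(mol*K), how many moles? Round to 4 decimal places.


PV = nRT, solve for n = PV / (RT).
PV = 344 * 44.95 = 15462.8
RT = 8.314 * 577 = 4797.178
n = 15462.8 / 4797.178
n = 3.22331171 mol, rounded to 4 dp:

3.2233 mol


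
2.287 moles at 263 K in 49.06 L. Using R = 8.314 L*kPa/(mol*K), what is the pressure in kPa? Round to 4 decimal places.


PV = nRT, solve for P = nRT / V.
nRT = 2.287 * 8.314 * 263 = 5000.713
P = 5000.713 / 49.06
P = 101.93055442 kPa, rounded to 4 dp:

101.9306 kPa


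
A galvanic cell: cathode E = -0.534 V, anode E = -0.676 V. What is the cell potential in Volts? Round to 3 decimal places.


Standard cell potential: E_cell = E_cathode - E_anode.
E_cell = -0.534 - (-0.676)
E_cell = 0.142 V, rounded to 3 dp:

0.142 V


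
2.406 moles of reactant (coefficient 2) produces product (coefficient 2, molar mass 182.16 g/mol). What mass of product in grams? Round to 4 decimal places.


Use the coefficient ratio to convert reactant moles to product moles, then multiply by the product's molar mass.
moles_P = moles_R * (coeff_P / coeff_R) = 2.406 * (2/2) = 2.406
mass_P = moles_P * M_P = 2.406 * 182.16
mass_P = 438.27696 g, rounded to 4 dp:

438.2770 g


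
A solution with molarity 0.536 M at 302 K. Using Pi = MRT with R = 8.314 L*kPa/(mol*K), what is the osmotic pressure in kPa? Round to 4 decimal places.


Osmotic pressure (van't Hoff): Pi = M*R*T.
RT = 8.314 * 302 = 2510.828
Pi = 0.536 * 2510.828
Pi = 1345.803808 kPa, rounded to 4 dp:

1345.8038 kPa


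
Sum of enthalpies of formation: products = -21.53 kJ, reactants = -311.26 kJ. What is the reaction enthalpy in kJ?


dH_rxn = sum(dH_f products) - sum(dH_f reactants)
dH_rxn = -21.53 - (-311.26)
dH_rxn = 289.73 kJ:

289.73 kJ


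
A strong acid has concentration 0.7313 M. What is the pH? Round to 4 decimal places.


A strong acid dissociates completely, so [H+] equals the given concentration.
pH = -log10([H+]) = -log10(0.7313)
pH = 0.13590443, rounded to 4 dp:

0.1359


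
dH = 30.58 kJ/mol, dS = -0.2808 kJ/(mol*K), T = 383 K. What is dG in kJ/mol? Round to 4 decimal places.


Gibbs: dG = dH - T*dS (consistent units, dS already in kJ/(mol*K)).
T*dS = 383 * -0.2808 = -107.5464
dG = 30.58 - (-107.5464)
dG = 138.1264 kJ/mol, rounded to 4 dp:

138.1264 kJ/mol


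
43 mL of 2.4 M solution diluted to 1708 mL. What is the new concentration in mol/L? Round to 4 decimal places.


Dilution: M1*V1 = M2*V2, solve for M2.
M2 = M1*V1 / V2
M2 = 2.4 * 43 / 1708
M2 = 103.2 / 1708
M2 = 0.06042155 mol/L, rounded to 4 dp:

0.0604 mol/L


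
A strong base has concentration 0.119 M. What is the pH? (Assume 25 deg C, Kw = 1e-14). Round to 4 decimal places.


A strong base dissociates completely, so [OH-] equals the given concentration.
pOH = -log10([OH-]) = -log10(0.119) = 0.924453
pH = 14 - pOH = 14 - 0.924453
pH = 13.075547, rounded to 4 dp:

13.0755


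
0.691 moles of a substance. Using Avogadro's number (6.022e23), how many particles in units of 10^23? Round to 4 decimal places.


N = n * NA, then divide by 1e23 for the requested units.
N / 1e23 = n * 6.022
N / 1e23 = 0.691 * 6.022
N / 1e23 = 4.161202, rounded to 4 dp:

4.1612


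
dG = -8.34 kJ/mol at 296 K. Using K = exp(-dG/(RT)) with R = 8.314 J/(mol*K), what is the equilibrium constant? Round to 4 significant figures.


dG is in kJ/mol; multiply by 1000 to match R in J/(mol*K).
RT = 8.314 * 296 = 2460.944 J/mol
exponent = -dG*1000 / (RT) = -(-8.34*1000) / 2460.944 = 3.38894343
K = exp(3.38894343)
K = 29.634625, rounded to 4 significant figures:

29.63


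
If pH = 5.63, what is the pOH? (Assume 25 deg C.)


At 25 deg C, pH + pOH = 14.
pOH = 14 - pH = 14 - 5.63
pOH = 8.37:

8.37


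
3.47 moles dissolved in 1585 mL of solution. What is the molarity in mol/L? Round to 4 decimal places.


Convert volume to liters: V_L = V_mL / 1000.
V_L = 1585 / 1000 = 1.585 L
M = n / V_L = 3.47 / 1.585
M = 2.18927445 mol/L, rounded to 4 dp:

2.1893 mol/L


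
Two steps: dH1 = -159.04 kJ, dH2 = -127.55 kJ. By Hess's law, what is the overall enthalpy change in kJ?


Hess's law: enthalpy is a state function, so add the step enthalpies.
dH_total = dH1 + dH2 = -159.04 + (-127.55)
dH_total = -286.59 kJ:

-286.59 kJ


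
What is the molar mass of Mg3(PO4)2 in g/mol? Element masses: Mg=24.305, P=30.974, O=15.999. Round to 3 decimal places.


M = sum(count * atomic_mass) over atoms.
M = 3*24.305 + 2*30.974 + 8*15.999
M = 72.915 + 61.948 + 127.992
M = 262.855 g/mol, rounded to 3 dp:

262.855 g/mol


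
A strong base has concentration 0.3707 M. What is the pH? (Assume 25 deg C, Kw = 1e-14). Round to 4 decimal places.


A strong base dissociates completely, so [OH-] equals the given concentration.
pOH = -log10([OH-]) = -log10(0.3707) = 0.430977
pH = 14 - pOH = 14 - 0.430977
pH = 13.569023, rounded to 4 dp:

13.5690


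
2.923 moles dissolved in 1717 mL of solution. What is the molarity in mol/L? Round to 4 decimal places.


Convert volume to liters: V_L = V_mL / 1000.
V_L = 1717 / 1000 = 1.717 L
M = n / V_L = 2.923 / 1.717
M = 1.70238789 mol/L, rounded to 4 dp:

1.7024 mol/L


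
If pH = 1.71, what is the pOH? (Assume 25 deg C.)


At 25 deg C, pH + pOH = 14.
pOH = 14 - pH = 14 - 1.71
pOH = 12.29:

12.29


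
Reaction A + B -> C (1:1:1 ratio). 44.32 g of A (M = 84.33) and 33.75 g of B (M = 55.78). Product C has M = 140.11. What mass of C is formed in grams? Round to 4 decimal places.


Find moles of each reactant; the smaller value is the limiting reagent in a 1:1:1 reaction, so moles_C equals moles of the limiter.
n_A = mass_A / M_A = 44.32 / 84.33 = 0.525554 mol
n_B = mass_B / M_B = 33.75 / 55.78 = 0.605056 mol
Limiting reagent: A (smaller), n_limiting = 0.525554 mol
mass_C = n_limiting * M_C = 0.525554 * 140.11
mass_C = 73.63537094 g, rounded to 4 dp:

73.6354 g


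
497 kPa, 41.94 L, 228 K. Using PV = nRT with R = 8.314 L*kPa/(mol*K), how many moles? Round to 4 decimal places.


PV = nRT, solve for n = PV / (RT).
PV = 497 * 41.94 = 20844.18
RT = 8.314 * 228 = 1895.592
n = 20844.18 / 1895.592
n = 10.99613208 mol, rounded to 4 dp:

10.9961 mol


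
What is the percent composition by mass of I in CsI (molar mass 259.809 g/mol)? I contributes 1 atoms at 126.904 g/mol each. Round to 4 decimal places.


pct = 100 * (n_elem * M_elem) / M_total
mass_contribution = 1 * 126.904 = 126.904 g/mol
pct = 100 * 126.904 / 259.809
pct = 48.84511314 %, rounded to 4 dp:

48.8451 %


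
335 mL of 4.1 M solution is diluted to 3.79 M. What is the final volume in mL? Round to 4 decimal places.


Dilution: M1*V1 = M2*V2, solve for V2.
V2 = M1*V1 / M2
V2 = 4.1 * 335 / 3.79
V2 = 1373.5 / 3.79
V2 = 362.40105541 mL, rounded to 4 dp:

362.4011 mL


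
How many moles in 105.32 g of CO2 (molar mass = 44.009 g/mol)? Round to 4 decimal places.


n = mass / M
n = 105.32 / 44.009
n = 2.39314686 mol, rounded to 4 dp:

2.3931 mol


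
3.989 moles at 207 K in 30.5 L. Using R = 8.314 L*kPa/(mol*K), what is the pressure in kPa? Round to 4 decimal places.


PV = nRT, solve for P = nRT / V.
nRT = 3.989 * 8.314 * 207 = 6865.061
P = 6865.061 / 30.5
P = 225.08396721 kPa, rounded to 4 dp:

225.0840 kPa


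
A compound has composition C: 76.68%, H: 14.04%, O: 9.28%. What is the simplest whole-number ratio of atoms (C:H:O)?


Assume 100 g of compound, divide each mass% by atomic mass to get moles, then normalize by the smallest to get a raw atom ratio.
Moles per 100 g: C: 76.68/12.011 = 6.3841, H: 14.04/1.008 = 13.9286, O: 9.28/15.999 = 0.58
Raw ratio (divide by min = 0.58): C: 11.006, H: 24.013, O: 1.0
Multiply by 1 to clear fractions: C: 11.006 ~= 11, H: 24.013 ~= 24, O: 1.0 ~= 1
Reduce by GCD to get the simplest whole-number ratio:

11:24:1


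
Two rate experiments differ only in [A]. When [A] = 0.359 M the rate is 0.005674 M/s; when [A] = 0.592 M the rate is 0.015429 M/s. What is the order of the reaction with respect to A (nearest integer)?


Rate is proportional to [A]^n, so rate2/rate1 = ([A]2/[A]1)^n. Take logs to solve for n.
rate2/rate1 = 0.015429 / 0.005674 = 2.7192
[A]2/[A]1 = 0.592 / 0.359 = 1.649
n = ln(2.7192) / ln(1.649) = 2.0
Nearest integer order:

2


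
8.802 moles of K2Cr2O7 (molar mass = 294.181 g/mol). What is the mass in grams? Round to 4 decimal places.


mass = n * M
mass = 8.802 * 294.181
mass = 2589.381162 g, rounded to 4 dp:

2589.3812 g


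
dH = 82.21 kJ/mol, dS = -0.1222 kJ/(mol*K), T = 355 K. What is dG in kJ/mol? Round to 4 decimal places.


Gibbs: dG = dH - T*dS (consistent units, dS already in kJ/(mol*K)).
T*dS = 355 * -0.1222 = -43.381
dG = 82.21 - (-43.381)
dG = 125.591 kJ/mol, rounded to 4 dp:

125.5910 kJ/mol


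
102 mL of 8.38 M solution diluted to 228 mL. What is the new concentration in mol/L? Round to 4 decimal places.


Dilution: M1*V1 = M2*V2, solve for M2.
M2 = M1*V1 / V2
M2 = 8.38 * 102 / 228
M2 = 854.76 / 228
M2 = 3.74894737 mol/L, rounded to 4 dp:

3.7489 mol/L


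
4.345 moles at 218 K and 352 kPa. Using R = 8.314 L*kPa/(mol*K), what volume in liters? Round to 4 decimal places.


PV = nRT, solve for V = nRT / P.
nRT = 4.345 * 8.314 * 218 = 7875.1039
V = 7875.1039 / 352
V = 22.37245426 L, rounded to 4 dp:

22.3725 L


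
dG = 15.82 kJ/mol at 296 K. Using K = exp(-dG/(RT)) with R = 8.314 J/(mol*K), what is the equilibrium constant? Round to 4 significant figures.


dG is in kJ/mol; multiply by 1000 to match R in J/(mol*K).
RT = 8.314 * 296 = 2460.944 J/mol
exponent = -dG*1000 / (RT) = -(15.82*1000) / 2460.944 = -6.42842747
K = exp(-6.42842747)
K = 0.0016149885, rounded to 4 significant figures:

0.001615


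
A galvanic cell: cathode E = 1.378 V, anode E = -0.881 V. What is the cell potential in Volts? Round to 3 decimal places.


Standard cell potential: E_cell = E_cathode - E_anode.
E_cell = 1.378 - (-0.881)
E_cell = 2.259 V, rounded to 3 dp:

2.259 V


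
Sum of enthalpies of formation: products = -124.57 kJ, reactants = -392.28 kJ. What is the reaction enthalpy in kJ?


dH_rxn = sum(dH_f products) - sum(dH_f reactants)
dH_rxn = -124.57 - (-392.28)
dH_rxn = 267.71 kJ:

267.71 kJ


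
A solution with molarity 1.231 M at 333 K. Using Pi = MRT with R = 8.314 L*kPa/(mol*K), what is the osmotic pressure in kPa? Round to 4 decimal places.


Osmotic pressure (van't Hoff): Pi = M*R*T.
RT = 8.314 * 333 = 2768.562
Pi = 1.231 * 2768.562
Pi = 3408.099822 kPa, rounded to 4 dp:

3408.0998 kPa


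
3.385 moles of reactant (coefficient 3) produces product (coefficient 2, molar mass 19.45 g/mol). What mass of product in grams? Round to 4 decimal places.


Use the coefficient ratio to convert reactant moles to product moles, then multiply by the product's molar mass.
moles_P = moles_R * (coeff_P / coeff_R) = 3.385 * (2/3) = 2.256667
mass_P = moles_P * M_P = 2.256667 * 19.45
mass_P = 43.89217315 g, rounded to 4 dp:

43.8922 g


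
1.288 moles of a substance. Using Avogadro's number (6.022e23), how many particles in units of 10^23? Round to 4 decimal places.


N = n * NA, then divide by 1e23 for the requested units.
N / 1e23 = n * 6.022
N / 1e23 = 1.288 * 6.022
N / 1e23 = 7.756336, rounded to 4 dp:

7.7563


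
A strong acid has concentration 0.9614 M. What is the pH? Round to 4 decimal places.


A strong acid dissociates completely, so [H+] equals the given concentration.
pH = -log10([H+]) = -log10(0.9614)
pH = 0.01709588, rounded to 4 dp:

0.0171


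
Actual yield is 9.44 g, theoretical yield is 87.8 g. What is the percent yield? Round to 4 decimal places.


% yield = 100 * actual / theoretical
% yield = 100 * 9.44 / 87.8
% yield = 10.75170843 %, rounded to 4 dp:

10.7517 %


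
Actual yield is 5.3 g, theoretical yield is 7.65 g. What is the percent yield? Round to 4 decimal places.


% yield = 100 * actual / theoretical
% yield = 100 * 5.3 / 7.65
% yield = 69.28104575 %, rounded to 4 dp:

69.2810 %


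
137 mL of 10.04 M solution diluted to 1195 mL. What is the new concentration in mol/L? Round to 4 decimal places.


Dilution: M1*V1 = M2*V2, solve for M2.
M2 = M1*V1 / V2
M2 = 10.04 * 137 / 1195
M2 = 1375.48 / 1195
M2 = 1.15102929 mol/L, rounded to 4 dp:

1.1510 mol/L


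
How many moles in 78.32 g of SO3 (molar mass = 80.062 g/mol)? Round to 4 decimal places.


n = mass / M
n = 78.32 / 80.062
n = 0.97824186 mol, rounded to 4 dp:

0.9782 mol


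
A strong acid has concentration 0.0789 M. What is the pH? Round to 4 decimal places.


A strong acid dissociates completely, so [H+] equals the given concentration.
pH = -log10([H+]) = -log10(0.0789)
pH = 1.102923, rounded to 4 dp:

1.1029


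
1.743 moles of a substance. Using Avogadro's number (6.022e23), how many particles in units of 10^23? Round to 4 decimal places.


N = n * NA, then divide by 1e23 for the requested units.
N / 1e23 = n * 6.022
N / 1e23 = 1.743 * 6.022
N / 1e23 = 10.496346, rounded to 4 dp:

10.4963


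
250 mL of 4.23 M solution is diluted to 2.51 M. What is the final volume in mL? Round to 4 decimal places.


Dilution: M1*V1 = M2*V2, solve for V2.
V2 = M1*V1 / M2
V2 = 4.23 * 250 / 2.51
V2 = 1057.5 / 2.51
V2 = 421.31474104 mL, rounded to 4 dp:

421.3147 mL


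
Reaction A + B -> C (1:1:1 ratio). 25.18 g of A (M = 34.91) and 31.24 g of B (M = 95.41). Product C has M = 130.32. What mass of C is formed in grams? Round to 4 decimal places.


Find moles of each reactant; the smaller value is the limiting reagent in a 1:1:1 reaction, so moles_C equals moles of the limiter.
n_A = mass_A / M_A = 25.18 / 34.91 = 0.721283 mol
n_B = mass_B / M_B = 31.24 / 95.41 = 0.327429 mol
Limiting reagent: B (smaller), n_limiting = 0.327429 mol
mass_C = n_limiting * M_C = 0.327429 * 130.32
mass_C = 42.67054728 g, rounded to 4 dp:

42.6705 g


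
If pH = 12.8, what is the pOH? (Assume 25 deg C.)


At 25 deg C, pH + pOH = 14.
pOH = 14 - pH = 14 - 12.8
pOH = 1.2:

1.20


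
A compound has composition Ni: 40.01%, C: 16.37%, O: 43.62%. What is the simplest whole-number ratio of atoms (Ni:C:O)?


Assume 100 g of compound, divide each mass% by atomic mass to get moles, then normalize by the smallest to get a raw atom ratio.
Moles per 100 g: Ni: 40.01/58.693 = 0.6817, C: 16.37/12.011 = 1.3629, O: 43.62/15.999 = 2.7264
Raw ratio (divide by min = 0.6817): Ni: 1.0, C: 1.999, O: 4.0
Multiply by 1 to clear fractions: Ni: 1.0 ~= 1, C: 1.999 ~= 2, O: 4.0 ~= 4
Reduce by GCD to get the simplest whole-number ratio:

1:2:4


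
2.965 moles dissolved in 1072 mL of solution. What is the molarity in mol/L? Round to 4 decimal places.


Convert volume to liters: V_L = V_mL / 1000.
V_L = 1072 / 1000 = 1.072 L
M = n / V_L = 2.965 / 1.072
M = 2.76585821 mol/L, rounded to 4 dp:

2.7659 mol/L


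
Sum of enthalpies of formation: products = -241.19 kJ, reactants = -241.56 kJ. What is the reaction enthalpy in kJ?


dH_rxn = sum(dH_f products) - sum(dH_f reactants)
dH_rxn = -241.19 - (-241.56)
dH_rxn = 0.37 kJ:

0.37 kJ


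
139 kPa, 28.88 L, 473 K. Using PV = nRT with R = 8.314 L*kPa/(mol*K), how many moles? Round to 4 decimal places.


PV = nRT, solve for n = PV / (RT).
PV = 139 * 28.88 = 4014.32
RT = 8.314 * 473 = 3932.522
n = 4014.32 / 3932.522
n = 1.02080039 mol, rounded to 4 dp:

1.0208 mol


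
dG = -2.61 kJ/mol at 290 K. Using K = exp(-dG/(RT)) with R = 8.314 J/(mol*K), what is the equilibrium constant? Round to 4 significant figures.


dG is in kJ/mol; multiply by 1000 to match R in J/(mol*K).
RT = 8.314 * 290 = 2411.06 J/mol
exponent = -dG*1000 / (RT) = -(-2.61*1000) / 2411.06 = 1.08251143
K = exp(1.08251143)
K = 2.9520842, rounded to 4 significant figures:

2.952


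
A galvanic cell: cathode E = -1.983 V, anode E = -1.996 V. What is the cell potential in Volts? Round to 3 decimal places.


Standard cell potential: E_cell = E_cathode - E_anode.
E_cell = -1.983 - (-1.996)
E_cell = 0.013 V, rounded to 3 dp:

0.013 V


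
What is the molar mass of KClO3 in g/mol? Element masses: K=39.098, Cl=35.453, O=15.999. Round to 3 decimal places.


M = sum(count * atomic_mass) over atoms.
M = 1*39.098 + 1*35.453 + 3*15.999
M = 39.098 + 35.453 + 47.997
M = 122.548 g/mol, rounded to 3 dp:

122.548 g/mol


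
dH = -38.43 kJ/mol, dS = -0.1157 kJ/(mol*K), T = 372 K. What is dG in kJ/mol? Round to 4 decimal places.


Gibbs: dG = dH - T*dS (consistent units, dS already in kJ/(mol*K)).
T*dS = 372 * -0.1157 = -43.0404
dG = -38.43 - (-43.0404)
dG = 4.6104 kJ/mol, rounded to 4 dp:

4.6104 kJ/mol


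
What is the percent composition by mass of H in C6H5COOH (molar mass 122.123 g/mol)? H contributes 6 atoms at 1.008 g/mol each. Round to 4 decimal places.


pct = 100 * (n_elem * M_elem) / M_total
mass_contribution = 6 * 1.008 = 6.048 g/mol
pct = 100 * 6.048 / 122.123
pct = 4.95238407 %, rounded to 4 dp:

4.9524 %


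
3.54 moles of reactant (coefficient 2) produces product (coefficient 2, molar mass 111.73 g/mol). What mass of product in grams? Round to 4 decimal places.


Use the coefficient ratio to convert reactant moles to product moles, then multiply by the product's molar mass.
moles_P = moles_R * (coeff_P / coeff_R) = 3.54 * (2/2) = 3.54
mass_P = moles_P * M_P = 3.54 * 111.73
mass_P = 395.5242 g, rounded to 4 dp:

395.5242 g


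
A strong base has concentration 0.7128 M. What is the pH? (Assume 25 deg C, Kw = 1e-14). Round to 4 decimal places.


A strong base dissociates completely, so [OH-] equals the given concentration.
pOH = -log10([OH-]) = -log10(0.7128) = 0.147032
pH = 14 - pOH = 14 - 0.147032
pH = 13.852968, rounded to 4 dp:

13.8530


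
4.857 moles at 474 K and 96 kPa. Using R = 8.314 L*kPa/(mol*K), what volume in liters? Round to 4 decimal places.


PV = nRT, solve for V = nRT / P.
nRT = 4.857 * 8.314 * 474 = 19140.6405
V = 19140.6405 / 96
V = 199.38167188 L, rounded to 4 dp:

199.3817 L


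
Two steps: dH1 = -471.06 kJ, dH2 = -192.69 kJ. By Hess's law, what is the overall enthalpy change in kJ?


Hess's law: enthalpy is a state function, so add the step enthalpies.
dH_total = dH1 + dH2 = -471.06 + (-192.69)
dH_total = -663.75 kJ:

-663.75 kJ


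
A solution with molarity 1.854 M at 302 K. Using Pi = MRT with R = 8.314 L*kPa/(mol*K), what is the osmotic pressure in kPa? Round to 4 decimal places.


Osmotic pressure (van't Hoff): Pi = M*R*T.
RT = 8.314 * 302 = 2510.828
Pi = 1.854 * 2510.828
Pi = 4655.075112 kPa, rounded to 4 dp:

4655.0751 kPa


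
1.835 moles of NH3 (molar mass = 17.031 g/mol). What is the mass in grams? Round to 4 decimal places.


mass = n * M
mass = 1.835 * 17.031
mass = 31.251885 g, rounded to 4 dp:

31.2519 g


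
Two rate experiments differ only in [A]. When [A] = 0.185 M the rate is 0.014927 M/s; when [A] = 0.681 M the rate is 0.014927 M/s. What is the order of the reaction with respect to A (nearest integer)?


Rate is proportional to [A]^n, so rate2/rate1 = ([A]2/[A]1)^n. Take logs to solve for n.
rate2/rate1 = 0.014927 / 0.014927 = 1.0
[A]2/[A]1 = 0.681 / 0.185 = 3.6811
n = ln(1.0) / ln(3.6811) = 0.0
Nearest integer order:

0


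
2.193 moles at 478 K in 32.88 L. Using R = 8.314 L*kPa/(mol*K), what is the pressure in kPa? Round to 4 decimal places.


PV = nRT, solve for P = nRT / V.
nRT = 2.193 * 8.314 * 478 = 8715.1838
P = 8715.1838 / 32.88
P = 265.06033455 kPa, rounded to 4 dp:

265.0603 kPa


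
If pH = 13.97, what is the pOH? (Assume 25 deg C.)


At 25 deg C, pH + pOH = 14.
pOH = 14 - pH = 14 - 13.97
pOH = 0.03:

0.03


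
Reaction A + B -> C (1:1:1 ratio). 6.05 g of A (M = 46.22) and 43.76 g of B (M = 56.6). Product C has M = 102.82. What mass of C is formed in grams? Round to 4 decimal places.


Find moles of each reactant; the smaller value is the limiting reagent in a 1:1:1 reaction, so moles_C equals moles of the limiter.
n_A = mass_A / M_A = 6.05 / 46.22 = 0.130896 mol
n_B = mass_B / M_B = 43.76 / 56.6 = 0.773145 mol
Limiting reagent: A (smaller), n_limiting = 0.130896 mol
mass_C = n_limiting * M_C = 0.130896 * 102.82
mass_C = 13.45872672 g, rounded to 4 dp:

13.4587 g


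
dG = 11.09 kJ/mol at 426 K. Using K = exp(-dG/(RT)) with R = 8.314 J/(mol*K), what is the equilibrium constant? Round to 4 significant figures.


dG is in kJ/mol; multiply by 1000 to match R in J/(mol*K).
RT = 8.314 * 426 = 3541.764 J/mol
exponent = -dG*1000 / (RT) = -(11.09*1000) / 3541.764 = -3.13120806
K = exp(-3.13120806)
K = 0.043665015, rounded to 4 significant figures:

0.04367


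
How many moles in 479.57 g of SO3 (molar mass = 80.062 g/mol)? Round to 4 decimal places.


n = mass / M
n = 479.57 / 80.062
n = 5.98998276 mol, rounded to 4 dp:

5.9900 mol


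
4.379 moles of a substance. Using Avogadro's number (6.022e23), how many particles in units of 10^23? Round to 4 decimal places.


N = n * NA, then divide by 1e23 for the requested units.
N / 1e23 = n * 6.022
N / 1e23 = 4.379 * 6.022
N / 1e23 = 26.370338, rounded to 4 dp:

26.3703


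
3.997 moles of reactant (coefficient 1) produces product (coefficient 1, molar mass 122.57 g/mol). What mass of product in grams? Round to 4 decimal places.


Use the coefficient ratio to convert reactant moles to product moles, then multiply by the product's molar mass.
moles_P = moles_R * (coeff_P / coeff_R) = 3.997 * (1/1) = 3.997
mass_P = moles_P * M_P = 3.997 * 122.57
mass_P = 489.91229 g, rounded to 4 dp:

489.9123 g


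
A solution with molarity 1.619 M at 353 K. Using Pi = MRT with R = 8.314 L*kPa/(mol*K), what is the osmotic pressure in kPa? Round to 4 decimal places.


Osmotic pressure (van't Hoff): Pi = M*R*T.
RT = 8.314 * 353 = 2934.842
Pi = 1.619 * 2934.842
Pi = 4751.509198 kPa, rounded to 4 dp:

4751.5092 kPa


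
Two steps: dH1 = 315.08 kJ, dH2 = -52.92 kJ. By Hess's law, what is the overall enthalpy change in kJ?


Hess's law: enthalpy is a state function, so add the step enthalpies.
dH_total = dH1 + dH2 = 315.08 + (-52.92)
dH_total = 262.16 kJ:

262.16 kJ


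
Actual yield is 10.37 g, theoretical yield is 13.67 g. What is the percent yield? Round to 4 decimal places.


% yield = 100 * actual / theoretical
% yield = 100 * 10.37 / 13.67
% yield = 75.85954645 %, rounded to 4 dp:

75.8595 %


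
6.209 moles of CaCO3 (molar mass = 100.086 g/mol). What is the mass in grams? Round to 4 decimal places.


mass = n * M
mass = 6.209 * 100.086
mass = 621.433974 g, rounded to 4 dp:

621.4340 g


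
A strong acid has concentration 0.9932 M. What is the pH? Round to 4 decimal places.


A strong acid dissociates completely, so [H+] equals the given concentration.
pH = -log10([H+]) = -log10(0.9932)
pH = 0.00296329, rounded to 4 dp:

0.0030


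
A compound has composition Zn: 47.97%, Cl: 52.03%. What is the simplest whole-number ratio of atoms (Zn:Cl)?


Assume 100 g of compound, divide each mass% by atomic mass to get moles, then normalize by the smallest to get a raw atom ratio.
Moles per 100 g: Zn: 47.97/65.38 = 0.7337, Cl: 52.03/35.453 = 1.4676
Raw ratio (divide by min = 0.7337): Zn: 1.0, Cl: 2.0
Multiply by 1 to clear fractions: Zn: 1.0 ~= 1, Cl: 2.0 ~= 2
Reduce by GCD to get the simplest whole-number ratio:

1:2


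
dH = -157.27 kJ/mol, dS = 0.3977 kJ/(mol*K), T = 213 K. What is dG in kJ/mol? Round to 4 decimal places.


Gibbs: dG = dH - T*dS (consistent units, dS already in kJ/(mol*K)).
T*dS = 213 * 0.3977 = 84.7101
dG = -157.27 - (84.7101)
dG = -241.9801 kJ/mol, rounded to 4 dp:

-241.9801 kJ/mol


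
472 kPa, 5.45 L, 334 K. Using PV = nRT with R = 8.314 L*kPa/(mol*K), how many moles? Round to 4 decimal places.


PV = nRT, solve for n = PV / (RT).
PV = 472 * 5.45 = 2572.4
RT = 8.314 * 334 = 2776.876
n = 2572.4 / 2776.876
n = 0.92636474 mol, rounded to 4 dp:

0.9264 mol


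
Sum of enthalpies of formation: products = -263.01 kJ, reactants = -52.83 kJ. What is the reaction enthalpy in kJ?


dH_rxn = sum(dH_f products) - sum(dH_f reactants)
dH_rxn = -263.01 - (-52.83)
dH_rxn = -210.18 kJ:

-210.18 kJ


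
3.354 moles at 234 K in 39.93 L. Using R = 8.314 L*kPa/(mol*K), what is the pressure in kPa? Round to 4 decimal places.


PV = nRT, solve for P = nRT / V.
nRT = 3.354 * 8.314 * 234 = 6525.1265
P = 6525.1265 / 39.93
P = 163.41413724 kPa, rounded to 4 dp:

163.4141 kPa


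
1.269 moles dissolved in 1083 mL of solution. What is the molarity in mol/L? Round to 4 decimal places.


Convert volume to liters: V_L = V_mL / 1000.
V_L = 1083 / 1000 = 1.083 L
M = n / V_L = 1.269 / 1.083
M = 1.17174515 mol/L, rounded to 4 dp:

1.1717 mol/L


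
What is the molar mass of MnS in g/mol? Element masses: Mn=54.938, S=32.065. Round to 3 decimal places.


M = sum(count * atomic_mass) over atoms.
M = 1*54.938 + 1*32.065
M = 54.938 + 32.065
M = 87.003 g/mol, rounded to 3 dp:

87.003 g/mol


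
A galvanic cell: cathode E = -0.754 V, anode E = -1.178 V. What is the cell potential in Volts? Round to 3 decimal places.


Standard cell potential: E_cell = E_cathode - E_anode.
E_cell = -0.754 - (-1.178)
E_cell = 0.424 V, rounded to 3 dp:

0.424 V


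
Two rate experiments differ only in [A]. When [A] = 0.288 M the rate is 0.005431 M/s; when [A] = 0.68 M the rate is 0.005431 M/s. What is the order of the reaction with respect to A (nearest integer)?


Rate is proportional to [A]^n, so rate2/rate1 = ([A]2/[A]1)^n. Take logs to solve for n.
rate2/rate1 = 0.005431 / 0.005431 = 1.0
[A]2/[A]1 = 0.68 / 0.288 = 2.3611
n = ln(1.0) / ln(2.3611) = 0.0
Nearest integer order:

0


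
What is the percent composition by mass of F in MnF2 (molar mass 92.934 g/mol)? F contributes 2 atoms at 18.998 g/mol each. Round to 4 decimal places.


pct = 100 * (n_elem * M_elem) / M_total
mass_contribution = 2 * 18.998 = 37.996 g/mol
pct = 100 * 37.996 / 92.934
pct = 40.88492909 %, rounded to 4 dp:

40.8849 %


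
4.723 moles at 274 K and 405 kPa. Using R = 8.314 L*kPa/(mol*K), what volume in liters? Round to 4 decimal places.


PV = nRT, solve for V = nRT / P.
nRT = 4.723 * 8.314 * 274 = 10759.164
V = 10759.164 / 405
V = 26.56583704 L, rounded to 4 dp:

26.5658 L


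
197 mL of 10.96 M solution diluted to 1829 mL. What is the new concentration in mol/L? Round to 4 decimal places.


Dilution: M1*V1 = M2*V2, solve for M2.
M2 = M1*V1 / V2
M2 = 10.96 * 197 / 1829
M2 = 2159.12 / 1829
M2 = 1.18049207 mol/L, rounded to 4 dp:

1.1805 mol/L


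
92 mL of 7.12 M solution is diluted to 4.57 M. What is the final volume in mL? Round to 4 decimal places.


Dilution: M1*V1 = M2*V2, solve for V2.
V2 = M1*V1 / M2
V2 = 7.12 * 92 / 4.57
V2 = 655.04 / 4.57
V2 = 143.33479212 mL, rounded to 4 dp:

143.3348 mL


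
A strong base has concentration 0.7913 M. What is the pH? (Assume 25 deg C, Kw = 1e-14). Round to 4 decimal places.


A strong base dissociates completely, so [OH-] equals the given concentration.
pOH = -log10([OH-]) = -log10(0.7913) = 0.101659
pH = 14 - pOH = 14 - 0.101659
pH = 13.898341, rounded to 4 dp:

13.8983


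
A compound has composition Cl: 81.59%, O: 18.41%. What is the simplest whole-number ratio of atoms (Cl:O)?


Assume 100 g of compound, divide each mass% by atomic mass to get moles, then normalize by the smallest to get a raw atom ratio.
Moles per 100 g: Cl: 81.59/35.453 = 2.3014, O: 18.41/15.999 = 1.1507
Raw ratio (divide by min = 1.1507): Cl: 2.0, O: 1.0
Multiply by 1 to clear fractions: Cl: 2.0 ~= 2, O: 1.0 ~= 1
Reduce by GCD to get the simplest whole-number ratio:

2:1


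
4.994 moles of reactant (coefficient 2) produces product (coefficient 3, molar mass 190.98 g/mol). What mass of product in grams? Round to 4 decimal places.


Use the coefficient ratio to convert reactant moles to product moles, then multiply by the product's molar mass.
moles_P = moles_R * (coeff_P / coeff_R) = 4.994 * (3/2) = 7.491
mass_P = moles_P * M_P = 7.491 * 190.98
mass_P = 1430.63118 g, rounded to 4 dp:

1430.6312 g


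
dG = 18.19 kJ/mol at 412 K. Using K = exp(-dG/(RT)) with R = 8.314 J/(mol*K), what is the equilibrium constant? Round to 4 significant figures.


dG is in kJ/mol; multiply by 1000 to match R in J/(mol*K).
RT = 8.314 * 412 = 3425.368 J/mol
exponent = -dG*1000 / (RT) = -(18.19*1000) / 3425.368 = -5.31037833
K = exp(-5.31037833)
K = 0.0049400574, rounded to 4 significant figures:

0.004940
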